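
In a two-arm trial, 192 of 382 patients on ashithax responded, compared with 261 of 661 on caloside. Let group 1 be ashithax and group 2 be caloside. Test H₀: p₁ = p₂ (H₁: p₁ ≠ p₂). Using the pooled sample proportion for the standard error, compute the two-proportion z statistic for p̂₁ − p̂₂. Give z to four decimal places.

p̂₁ = 192/382 = 0.502618, p̂₂ = 261/661 = 0.394856.
Pooled p̂ = (192+261)/(382+661) = 453/1043 = 0.434324.
SE = √(0.245687 × 0.00413066) = 0.031857.
z = (0.502618 − 0.394856)/0.031857 = 0.107762/0.031857 = 3.3827.
Two-sided p-value ≈ 2·Φ(−3.383) = 0.0007.

z = 3.3827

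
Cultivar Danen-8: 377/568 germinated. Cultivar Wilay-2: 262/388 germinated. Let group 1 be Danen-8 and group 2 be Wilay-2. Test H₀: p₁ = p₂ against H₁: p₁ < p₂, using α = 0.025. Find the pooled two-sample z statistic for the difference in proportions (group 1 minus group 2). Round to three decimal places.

z = -0.372

p̂₁ = 377/568 ≈ 0.66373, p̂₂ = 262/388 ≈ 0.67526.
Pooled p̂ = (377+262)/(568+388) = 639/956 = 0.66841.
SE = √(p̂(1−p̂)(1/n₁+1/n₂)) = √(0.66841·0.33159·0.00433788) = √(0.00096144) = 0.03101.
z = (0.66373 − 0.67526)/0.03101 = -0.01153/0.03101 = -0.372.
p-value = P(Z < -0.372) ≈ 0.3551. With α = 0.025, fail to reject H₀.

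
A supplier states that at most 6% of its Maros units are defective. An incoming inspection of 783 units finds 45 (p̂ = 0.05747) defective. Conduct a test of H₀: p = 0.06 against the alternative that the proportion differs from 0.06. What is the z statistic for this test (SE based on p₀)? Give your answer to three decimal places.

z = -0.298

p̂ = 45/783 = 0.05747.
SE = √(p₀(1−p₀)/n) = √(0.0564/783) = 0.00849.
z = (0.05747 − 0.06)/0.00849 = -0.00253/0.00849 = -0.298.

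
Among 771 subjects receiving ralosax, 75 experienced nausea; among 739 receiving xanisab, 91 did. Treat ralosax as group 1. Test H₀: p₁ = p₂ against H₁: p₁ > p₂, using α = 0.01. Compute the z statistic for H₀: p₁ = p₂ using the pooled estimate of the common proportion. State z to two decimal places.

z = -1.61

p̂₁ = 75/771 ≈ 0.09728, p̂₂ = 91/739 ≈ 0.12314.
Pooled p̂ = (75+91)/(771+739) = 166/1510 = 0.10993.
SE = √(p̂(1−p̂)(1/n₁+1/n₂)) = √(0.10993·0.89007·0.0026502) = √(0.000259317) = 0.01610.
z = (0.09728 − 0.12314)/0.01610 = -0.02586/0.01610 = -1.61.
p-value = P(Z > -1.606) ≈ 0.9459, so at α = 0.01 we fail to reject H₀.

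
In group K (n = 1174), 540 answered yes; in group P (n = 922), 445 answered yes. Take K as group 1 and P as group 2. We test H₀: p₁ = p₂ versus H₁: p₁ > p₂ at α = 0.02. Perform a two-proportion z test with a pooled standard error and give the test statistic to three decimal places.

p̂₁ = 540/1174 ≈ 0.45997, p̂₂ = 445/922 ≈ 0.48265.
Pooled p̂ = (540+445)/(1174+922) = 985/2096 = 0.46994.
SE = √(p̂(1−p̂)(1/n₁+1/n₂)) = √(0.46994·0.53006·0.00193639) = √(0.000482347) = 0.02196.
z = (0.45997 − 0.48265)/0.02196 = -0.02268/0.02196 = -1.033.
p-value = P(Z > -1.033) ≈ 0.8491. With α = 0.02, fail to reject H₀.

z = -1.033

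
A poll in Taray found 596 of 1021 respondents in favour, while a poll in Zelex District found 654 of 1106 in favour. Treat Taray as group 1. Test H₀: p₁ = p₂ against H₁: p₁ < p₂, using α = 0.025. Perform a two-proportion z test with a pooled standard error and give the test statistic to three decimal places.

p̂₁ = 596/1021 = 0.58374, p̂₂ = 654/1106 = 0.59132.
Pooled p̂ = (596+654)/(1021+1106) = 1250/2127 = 0.58768.
SE = √(p̂(1−p̂)(1/n₁+1/n₂)) = √(0.58768·0.41232·0.00188359) = √(0.000456416) = 0.02136.
z = (0.58374 − 0.59132)/0.02136 = -0.00758/0.02136 = -0.355.
p-value = P(Z < -0.355) ≈ 0.3614, so at α = 0.025 we fail to reject H₀.

z = -0.355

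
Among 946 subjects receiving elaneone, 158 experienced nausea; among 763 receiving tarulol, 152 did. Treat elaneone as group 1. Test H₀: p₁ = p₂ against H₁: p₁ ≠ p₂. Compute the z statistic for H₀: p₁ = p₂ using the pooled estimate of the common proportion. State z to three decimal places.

z = -1.717

p̂₁ = 158/946 ≈ 0.16702, p̂₂ = 152/763 ≈ 0.19921.
Pooled p̂ = (158+152)/(946+763) = 310/1709 = 0.18139.
SE = √(0.148489 × 0.0023677) = 0.01875.
z = (0.16702 − 0.19921)/0.01875 = -0.03219/0.01875 = -1.717.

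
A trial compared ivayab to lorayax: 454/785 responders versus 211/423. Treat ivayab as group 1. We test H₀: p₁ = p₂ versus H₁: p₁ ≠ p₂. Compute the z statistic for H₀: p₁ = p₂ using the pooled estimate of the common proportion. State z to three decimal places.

p̂₁ = 454/785 = 0.57834, p̂₂ = 211/423 = 0.49882.
Pooled p̂ = (454+211)/(785+423) = 665/1208 = 0.55050.
SE = √(0.24745 × 0.00363795) = 0.03000.
z = (0.57834 − 0.49882)/0.03000 = 0.07952/0.03000 = 2.651.

z = 2.651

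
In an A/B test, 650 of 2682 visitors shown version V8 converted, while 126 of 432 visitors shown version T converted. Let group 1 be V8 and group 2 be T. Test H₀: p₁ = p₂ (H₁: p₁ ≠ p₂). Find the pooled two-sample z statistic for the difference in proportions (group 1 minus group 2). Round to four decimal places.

p̂₁ = 650/2682 = 0.2423565, p̂₂ = 126/432 = 0.2916667.
Pooled p̂ = (650+126)/(2682+432) = 776/3114 = 0.2491972.
SE = √(0.187098 × 0.00268767) = 0.0224245.
z = (0.2423565 − 0.2916667)/0.0224245 = -0.0493102/0.0224245 = -2.1989.

z = -2.1989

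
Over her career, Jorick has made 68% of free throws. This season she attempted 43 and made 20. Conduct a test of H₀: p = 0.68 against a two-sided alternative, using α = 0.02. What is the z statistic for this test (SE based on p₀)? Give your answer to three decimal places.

z = -3.021

p̂ = 20/43 ≈ 0.46512.
Standard error under H₀: √(0.68×0.32/43) = 0.07114.
z = (0.46512 − 0.68)/0.07114 = -0.21488/0.07114 = -3.021.
p-value = 2·P(Z > 3.021) ≈ 0.0025; since p < α = 0.02, reject H₀.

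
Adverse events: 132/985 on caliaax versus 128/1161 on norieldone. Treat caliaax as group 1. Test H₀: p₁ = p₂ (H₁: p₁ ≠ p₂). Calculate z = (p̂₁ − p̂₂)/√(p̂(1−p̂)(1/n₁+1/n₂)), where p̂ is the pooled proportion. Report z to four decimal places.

p̂₁ = 132/985 ≈ 0.134010, p̂₂ = 128/1161 ≈ 0.110250.
Pooled p̂ = (132+128)/(985+1161) = 260/2146 = 0.121156.
SE = √(0.106477 × 0.00187655) = 0.014135.
z = (0.134010 − 0.110250)/0.014135 = 0.023760/0.014135 = 1.6809.

z = 1.6809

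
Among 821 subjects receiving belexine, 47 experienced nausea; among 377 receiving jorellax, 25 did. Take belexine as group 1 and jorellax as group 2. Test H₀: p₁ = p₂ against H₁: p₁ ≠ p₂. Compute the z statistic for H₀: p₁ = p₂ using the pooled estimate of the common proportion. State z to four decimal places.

p̂₁ = 47/821 ≈ 0.057247, p̂₂ = 25/377 ≈ 0.066313.
Pooled p̂ = (47+25)/(821+377) = 72/1198 = 0.060100.
SE = √(p̂(1−p̂)(1/n₁+1/n₂)) = √(0.060100·0.939900·0.00387055) = √(0.00021864) = 0.014786.
z = (0.057247 − 0.066313)/0.014786 = -0.009066/0.014786 = -0.6131.
Two-sided p-value ≈ 2·Φ(−0.613) = 0.5398.

z = -0.6131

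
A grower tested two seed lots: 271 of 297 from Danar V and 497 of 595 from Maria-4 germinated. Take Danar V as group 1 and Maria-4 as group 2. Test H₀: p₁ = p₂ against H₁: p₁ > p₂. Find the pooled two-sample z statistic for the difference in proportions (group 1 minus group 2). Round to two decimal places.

z = 3.14

p̂₁ = 271/297 = 0.9125, p̂₂ = 497/595 = 0.8353.
Pooled p̂ = (271+497)/(297+595) = 768/892 = 0.8610.
SE = √(p̂(1−p̂)(1/n₁+1/n₂)) = √(0.8610·0.1390·0.00504768) = √(0.00060415) = 0.0246.
z = (0.9125 − 0.8353)/0.0246 = 0.0772/0.0246 = 3.14.
p-value = P(Z > 3.139) ≈ 0.0008.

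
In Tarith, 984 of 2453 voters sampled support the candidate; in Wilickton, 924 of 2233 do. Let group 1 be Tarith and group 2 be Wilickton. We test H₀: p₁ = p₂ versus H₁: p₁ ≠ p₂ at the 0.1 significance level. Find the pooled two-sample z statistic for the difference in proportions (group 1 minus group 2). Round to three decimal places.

p̂₁ = 984/2453 = 0.40114, p̂₂ = 924/2233 = 0.41379.
Pooled p̂ = (984+924)/(2453+2233) = 1908/4686 = 0.40717.
SE = √(p̂(1−p̂)(1/n₁+1/n₂)) = √(0.40717·0.59283·0.000855492) = √(0.000206501) = 0.01437.
z = (0.40114 − 0.41379)/0.01437 = -0.01265/0.01437 = -0.880.
Two-sided p-value ≈ 2·Φ(−0.880) = 0.3786; since p > α = 0.1, fail to reject H₀.

z = -0.880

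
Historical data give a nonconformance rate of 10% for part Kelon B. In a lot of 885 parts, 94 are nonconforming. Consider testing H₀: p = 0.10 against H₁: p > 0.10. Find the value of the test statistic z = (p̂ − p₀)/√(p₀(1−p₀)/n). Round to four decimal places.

z = 0.6163

p̂ = 94/885 = 0.106215.
Standard error under H₀: √(0.1×0.9/885) = 0.010084.
z = (0.106215 − 0.1)/0.010084 = 0.006215/0.010084 = 0.6163.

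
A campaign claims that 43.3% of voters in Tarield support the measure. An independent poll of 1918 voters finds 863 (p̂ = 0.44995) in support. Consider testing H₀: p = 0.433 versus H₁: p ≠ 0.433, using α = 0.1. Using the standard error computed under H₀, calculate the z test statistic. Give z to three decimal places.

z = 1.498

p̂ = 863/1918 ≈ 0.449948.
SE = √(p₀(1−p₀)/n) = √(0.24551/1918) = 0.011314.
z = (0.449948 − 0.433)/0.011314 = 0.016948/0.011314 = 1.498.
p-value = 2·P(Z > 1.498) ≈ 0.1341; since p > α = 0.1, fail to reject H₀.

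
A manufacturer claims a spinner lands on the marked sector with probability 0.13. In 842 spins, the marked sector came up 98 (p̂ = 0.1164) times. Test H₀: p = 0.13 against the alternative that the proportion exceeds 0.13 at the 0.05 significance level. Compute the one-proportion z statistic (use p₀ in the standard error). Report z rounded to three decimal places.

p̂ = 98/842 = 0.11639.
Standard error under H₀: √(0.13×0.87/842) = 0.01159.
z = (0.11639 − 0.13)/0.01159 = -0.01361/0.01159 = -1.174.
p-value = P(Z > -1.174) ≈ 0.8799, so at α = 0.05 we fail to reject H₀.

z = -1.174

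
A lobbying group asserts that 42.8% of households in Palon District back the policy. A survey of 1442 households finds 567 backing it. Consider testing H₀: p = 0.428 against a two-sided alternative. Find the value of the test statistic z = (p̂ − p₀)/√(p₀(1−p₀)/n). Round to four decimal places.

p̂ = 567/1442 ≈ 0.393204.
SE = √(p₀(1−p₀)/n) = √(0.24482/1442) = 0.013030.
z = (0.393204 − 0.428)/0.013030 = -0.034796/0.013030 = -2.6705.
Two-sided p-value ≈ 2·Φ(−2.671) = 0.0076.

z = -2.6705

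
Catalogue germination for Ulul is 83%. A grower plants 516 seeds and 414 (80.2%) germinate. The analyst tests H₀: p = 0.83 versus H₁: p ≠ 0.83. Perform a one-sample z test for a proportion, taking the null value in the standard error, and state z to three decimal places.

p̂ = 414/516 = 0.802326.
Under H₀, SE = √(0.83·0.17/516) = √(0.00027345) = 0.016536.
z = (0.802326 − 0.83)/0.016536 = -0.027674/0.016536 = -1.674.
p-value = 2·P(Z > 1.674) ≈ 0.0942.

z = -1.674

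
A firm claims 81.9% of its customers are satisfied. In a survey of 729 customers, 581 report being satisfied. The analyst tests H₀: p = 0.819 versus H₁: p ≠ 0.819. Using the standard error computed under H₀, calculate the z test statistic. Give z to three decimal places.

p̂ = 581/729 = 0.79698.
Under H₀, SE = √(0.819·0.181/729) = √(0.000203346) = 0.01426.
z = (0.79698 − 0.819)/0.01426 = -0.02202/0.01426 = -1.544.

z = -1.544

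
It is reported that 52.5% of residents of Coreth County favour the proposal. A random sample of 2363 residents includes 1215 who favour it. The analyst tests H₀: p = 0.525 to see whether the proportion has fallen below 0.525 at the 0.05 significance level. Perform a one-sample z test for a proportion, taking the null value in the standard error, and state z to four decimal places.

p̂ = 1215/2363 = 0.5141769.
Standard error under H₀: √(0.525×0.475/2363) = 0.0102729.
z = (0.5141769 − 0.525)/0.0102729 = -0.0108231/0.0102729 = -1.0536.
p-value = P(Z < -1.054) ≈ 0.1460. With α = 0.05, fail to reject H₀.

z = -1.0536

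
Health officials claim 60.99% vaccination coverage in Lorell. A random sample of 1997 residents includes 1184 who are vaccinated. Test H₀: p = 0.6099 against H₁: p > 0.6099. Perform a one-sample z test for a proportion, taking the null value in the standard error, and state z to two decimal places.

z = -1.56

p̂ = 1184/1997 ≈ 0.5929.
Under H₀, SE = √(0.6099·0.3901/1997) = √(0.00011914) = 0.0109.
z = (0.5929 − 0.6099)/0.0109 = -0.0170/0.0109 = -1.56.
p-value = P(Z > -1.558) ≈ 0.9404.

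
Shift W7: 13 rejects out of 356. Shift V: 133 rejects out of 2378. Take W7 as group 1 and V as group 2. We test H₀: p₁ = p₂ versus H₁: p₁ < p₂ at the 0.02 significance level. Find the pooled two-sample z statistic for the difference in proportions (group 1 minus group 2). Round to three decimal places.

p̂₁ = 13/356 = 0.03652, p̂₂ = 133/2378 = 0.05593.
Pooled p̂ = (13+133)/(356+2378) = 146/2734 = 0.05340.
SE = √(p̂(1−p̂)(1/n₁+1/n₂)) = √(0.05340·0.94660·0.00322951) = √(0.000163251) = 0.01278.
z = (0.03652 − 0.05593)/0.01278 = -0.01941/0.01278 = -1.519.
p-value = P(Z < -1.519) ≈ 0.0643. With α = 0.02, fail to reject H₀.

z = -1.519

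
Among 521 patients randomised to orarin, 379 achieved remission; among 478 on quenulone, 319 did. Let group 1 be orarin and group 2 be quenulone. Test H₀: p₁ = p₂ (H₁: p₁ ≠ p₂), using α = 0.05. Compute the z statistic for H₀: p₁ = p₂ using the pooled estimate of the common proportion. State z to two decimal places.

p̂₁ = 379/521 ≈ 0.72745, p̂₂ = 319/478 ≈ 0.66736.
Pooled p̂ = (379+319)/(521+478) = 698/999 = 0.69870.
SE = √(0.210519 × 0.00401144) = 0.02906.
z = (0.72745 − 0.66736)/0.02906 = 0.06009/0.02906 = 2.07.
p-value = 2·P(Z > 2.068) ≈ 0.0387; since p < α = 0.05, reject H₀.

z = 2.07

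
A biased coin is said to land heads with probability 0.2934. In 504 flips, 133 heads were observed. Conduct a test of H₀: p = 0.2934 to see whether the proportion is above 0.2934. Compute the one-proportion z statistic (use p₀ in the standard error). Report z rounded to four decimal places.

z = -1.4551

p̂ = 133/504 = 0.2638889.
Under H₀, SE = √(0.2934·0.7066/504) = √(0.000411342) = 0.0202816.
z = (0.2638889 − 0.2934)/0.0202816 = -0.0295111/0.0202816 = -1.4551.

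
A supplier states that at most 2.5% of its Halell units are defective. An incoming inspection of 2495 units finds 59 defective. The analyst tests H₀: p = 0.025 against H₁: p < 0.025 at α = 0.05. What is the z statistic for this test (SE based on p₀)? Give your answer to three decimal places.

p̂ = 59/2495 = 0.023647.
Under H₀, SE = √(0.025·0.975/2495) = √(9.76954e-06) = 0.003126.
z = (0.023647 − 0.025)/0.003126 = -0.001353/0.003126 = -0.433.
p-value = P(Z < -0.433) ≈ 0.3326, so at α = 0.05 we fail to reject H₀.

z = -0.433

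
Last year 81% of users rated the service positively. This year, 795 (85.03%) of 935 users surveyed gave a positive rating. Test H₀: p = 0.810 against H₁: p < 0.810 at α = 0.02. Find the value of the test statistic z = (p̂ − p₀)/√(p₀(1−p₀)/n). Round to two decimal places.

p̂ = 795/935 ≈ 0.85027.
Under H₀, SE = √(0.81·0.19/935) = √(0.000164599) = 0.01283.
z = (0.85027 − 0.81)/0.01283 = 0.04027/0.01283 = 3.14.
p-value = P(Z < 3.139) ≈ 0.9992, so at α = 0.02 we fail to reject H₀.

z = 3.14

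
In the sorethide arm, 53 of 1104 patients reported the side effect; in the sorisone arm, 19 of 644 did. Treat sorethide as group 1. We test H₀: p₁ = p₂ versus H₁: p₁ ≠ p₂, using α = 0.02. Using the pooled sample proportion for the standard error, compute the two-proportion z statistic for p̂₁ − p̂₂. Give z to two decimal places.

z = 1.88

p̂₁ = 53/1104 ≈ 0.04801, p̂₂ = 19/644 ≈ 0.02950.
Pooled p̂ = (53+19)/(1104+644) = 72/1748 = 0.04119.
SE = √(p̂(1−p̂)(1/n₁+1/n₂)) = √(0.04119·0.95881·0.00245859) = √(9.7098e-05) = 0.00985.
z = (0.04801 − 0.02950)/0.00985 = 0.01851/0.00985 = 1.88.
Two-sided p-value ≈ 2·Φ(−1.878) = 0.0604, so at α = 0.02 we fail to reject H₀.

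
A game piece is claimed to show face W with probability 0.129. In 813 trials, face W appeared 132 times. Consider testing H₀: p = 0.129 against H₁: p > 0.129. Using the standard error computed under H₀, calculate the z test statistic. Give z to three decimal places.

p̂ = 132/813 = 0.162362.
Under H₀, SE = √(0.129·0.871/813) = √(0.000138203) = 0.011756.
z = (0.162362 − 0.129)/0.011756 = 0.033362/0.011756 = 2.838.

z = 2.838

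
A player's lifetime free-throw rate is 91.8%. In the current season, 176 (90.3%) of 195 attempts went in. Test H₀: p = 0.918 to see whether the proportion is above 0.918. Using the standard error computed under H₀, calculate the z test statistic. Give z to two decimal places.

z = -0.79

p̂ = 176/195 ≈ 0.9026.
Under H₀, SE = √(0.918·0.082/195) = √(0.000386031) = 0.0196.
z = (0.9026 − 0.918)/0.0196 = -0.0154/0.0196 = -0.79.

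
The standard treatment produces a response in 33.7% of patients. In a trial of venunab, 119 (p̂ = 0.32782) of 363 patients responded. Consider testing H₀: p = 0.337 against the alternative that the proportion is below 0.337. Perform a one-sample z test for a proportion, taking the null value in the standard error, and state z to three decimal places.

p̂ = 119/363 = 0.32782.
Standard error under H₀: √(0.337×0.663/363) = 0.02481.
z = (0.32782 − 0.337)/0.02481 = -0.00918/0.02481 = -0.370.
p-value = P(Z < -0.370) ≈ 0.3557.

z = -0.370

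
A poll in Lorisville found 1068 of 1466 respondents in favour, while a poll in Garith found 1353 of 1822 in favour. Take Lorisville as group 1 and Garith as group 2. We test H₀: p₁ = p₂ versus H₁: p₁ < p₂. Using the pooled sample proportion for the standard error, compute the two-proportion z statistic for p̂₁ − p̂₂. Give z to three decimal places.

z = -0.911

p̂₁ = 1068/1466 = 0.72851, p̂₂ = 1353/1822 = 0.74259.
Pooled p̂ = (1068+1353)/(1466+1822) = 2421/3288 = 0.73631.
SE = √(p̂(1−p̂)(1/n₁+1/n₂)) = √(0.73631·0.26369·0.00123098) = √(0.000239001) = 0.01546.
z = (0.72851 − 0.74259)/0.01546 = -0.01408/0.01546 = -0.911.
p-value = P(Z < -0.911) ≈ 0.1813.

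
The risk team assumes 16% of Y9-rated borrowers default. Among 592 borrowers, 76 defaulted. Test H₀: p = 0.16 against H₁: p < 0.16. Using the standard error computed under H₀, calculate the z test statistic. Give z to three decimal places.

z = -2.099

p̂ = 76/592 = 0.128378.
Under H₀, SE = √(0.16·0.84/592) = √(0.000227027) = 0.015067.
z = (0.128378 − 0.16)/0.015067 = -0.031622/0.015067 = -2.099.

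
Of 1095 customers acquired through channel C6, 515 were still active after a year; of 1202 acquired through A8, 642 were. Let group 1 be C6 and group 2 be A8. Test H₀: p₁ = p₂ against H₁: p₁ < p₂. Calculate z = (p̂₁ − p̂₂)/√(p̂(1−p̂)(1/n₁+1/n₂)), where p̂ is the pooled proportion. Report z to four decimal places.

z = -3.0540

p̂₁ = 515/1095 ≈ 0.4703196, p̂₂ = 642/1202 ≈ 0.5341098.
Pooled p̂ = (515+642)/(1095+1202) = 1157/2297 = 0.5037005.
SE = √(0.249986 × 0.00174519) = 0.0208872.
z = (0.4703196 − 0.5341098)/0.0208872 = -0.0637902/0.0208872 = -3.0540.
p-value = P(Z < -3.054) ≈ 0.0011.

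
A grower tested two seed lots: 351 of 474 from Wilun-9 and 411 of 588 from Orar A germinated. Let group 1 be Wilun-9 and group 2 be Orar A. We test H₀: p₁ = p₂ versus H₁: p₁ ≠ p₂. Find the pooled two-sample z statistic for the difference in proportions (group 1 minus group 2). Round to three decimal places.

z = 1.494

p̂₁ = 351/474 = 0.74051, p̂₂ = 411/588 = 0.69898.
Pooled p̂ = (351+411)/(474+588) = 762/1062 = 0.71751.
SE = √(0.202688 × 0.00381038) = 0.02779.
z = (0.74051 − 0.69898)/0.02779 = 0.04153/0.02779 = 1.494.
Two-sided p-value ≈ 2·Φ(−1.494) = 0.1351.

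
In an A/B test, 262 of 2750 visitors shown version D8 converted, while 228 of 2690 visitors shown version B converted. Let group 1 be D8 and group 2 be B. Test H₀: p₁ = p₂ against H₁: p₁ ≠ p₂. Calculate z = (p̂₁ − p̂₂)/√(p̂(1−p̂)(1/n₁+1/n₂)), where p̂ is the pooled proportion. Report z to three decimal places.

p̂₁ = 262/2750 = 0.09527, p̂₂ = 228/2690 = 0.08476.
Pooled p̂ = (262+228)/(2750+2690) = 490/5440 = 0.09007.
SE = √(0.0819603 × 0.000735384) = 0.00776.
z = (0.09527 − 0.08476)/0.00776 = 0.01051/0.00776 = 1.354.
Two-sided p-value ≈ 2·Φ(−1.354) = 0.1756.

z = 1.354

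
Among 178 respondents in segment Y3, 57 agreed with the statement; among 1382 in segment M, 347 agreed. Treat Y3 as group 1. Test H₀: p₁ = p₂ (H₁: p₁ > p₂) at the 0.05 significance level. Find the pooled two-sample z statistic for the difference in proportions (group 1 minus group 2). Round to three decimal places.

z = 1.982

p̂₁ = 57/178 ≈ 0.320225, p̂₂ = 347/1382 ≈ 0.251085.
Pooled p̂ = (57+347)/(178+1382) = 404/1560 = 0.258974.
SE = √(0.191907 × 0.00634157) = 0.034885.
z = (0.320225 − 0.251085)/0.034885 = 0.069140/0.034885 = 1.982.
p-value = P(Z > 1.982) ≈ 0.0237. With α = 0.05, reject H₀.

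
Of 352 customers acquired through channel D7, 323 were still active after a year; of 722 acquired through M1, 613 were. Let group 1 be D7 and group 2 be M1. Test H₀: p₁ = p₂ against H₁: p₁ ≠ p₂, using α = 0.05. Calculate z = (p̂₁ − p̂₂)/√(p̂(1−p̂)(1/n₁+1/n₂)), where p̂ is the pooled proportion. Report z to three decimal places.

p̂₁ = 323/352 ≈ 0.91761, p̂₂ = 613/722 ≈ 0.84903.
Pooled p̂ = (323+613)/(352+722) = 936/1074 = 0.87151.
SE = √(p̂(1−p̂)(1/n₁+1/n₂)) = √(0.87151·0.12849·0.00422595) = √(0.000473228) = 0.02175.
z = (0.91761 − 0.84903)/0.02175 = 0.06858/0.02175 = 3.153.
Two-sided p-value ≈ 2·Φ(−3.153) = 0.0016. With α = 0.05, reject H₀.

z = 3.153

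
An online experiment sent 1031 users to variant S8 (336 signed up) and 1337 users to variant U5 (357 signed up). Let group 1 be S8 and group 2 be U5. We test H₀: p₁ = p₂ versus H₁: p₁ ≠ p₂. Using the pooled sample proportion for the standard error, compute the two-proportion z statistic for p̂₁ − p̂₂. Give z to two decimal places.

z = 3.12

p̂₁ = 336/1031 = 0.3259, p̂₂ = 357/1337 = 0.2670.
Pooled p̂ = (336+357)/(1031+1337) = 693/2368 = 0.2927.
SE = √(0.207007 × 0.00171788) = 0.0189.
z = (0.3259 − 0.2670)/0.0189 = 0.0589/0.0189 = 3.12.
Two-sided p-value ≈ 2·Φ(−3.122) = 0.0018.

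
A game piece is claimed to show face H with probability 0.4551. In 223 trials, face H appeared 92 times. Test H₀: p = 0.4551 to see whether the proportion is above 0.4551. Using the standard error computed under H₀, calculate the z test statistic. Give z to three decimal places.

p̂ = 92/223 = 0.41256.
Standard error under H₀: √(0.4551×0.5449/223) = 0.03335.
z = (0.41256 − 0.4551)/0.03335 = -0.04254/0.03335 = -1.276.
p-value = P(Z > -1.276) ≈ 0.8990.

z = -1.276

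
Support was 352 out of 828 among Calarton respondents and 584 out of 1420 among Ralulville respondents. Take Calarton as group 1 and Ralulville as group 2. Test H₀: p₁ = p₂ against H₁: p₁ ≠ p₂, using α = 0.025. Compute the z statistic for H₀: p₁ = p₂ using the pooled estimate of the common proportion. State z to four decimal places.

p̂₁ = 352/828 ≈ 0.425121, p̂₂ = 584/1420 ≈ 0.411268.
Pooled p̂ = (352+584)/(828+1420) = 936/2248 = 0.416370.
SE = √(0.243006 × 0.00191195) = 0.021555.
z = (0.425121 − 0.411268)/0.021555 = 0.013853/0.021555 = 0.6427.
Two-sided p-value ≈ 2·Φ(−0.643) = 0.5204. With α = 0.025, fail to reject H₀.

z = 0.6427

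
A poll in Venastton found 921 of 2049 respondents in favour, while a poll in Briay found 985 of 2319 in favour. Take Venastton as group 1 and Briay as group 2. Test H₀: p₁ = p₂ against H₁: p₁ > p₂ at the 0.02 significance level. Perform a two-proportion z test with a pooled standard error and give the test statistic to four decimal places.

z = 1.6450

p̂₁ = 921/2049 = 0.4494876, p̂₂ = 985/2319 = 0.4247520.
Pooled p̂ = (921+985)/(2049+2319) = 1906/4368 = 0.4363553.
SE = √(p̂(1−p̂)(1/n₁+1/n₂)) = √(0.4363553·0.5636447·0.000919263) = √(0.000226092) = 0.0150364.
z = (0.4494876 − 0.4247520)/0.0150364 = 0.0247356/0.0150364 = 1.6450.
p-value = P(Z > 1.645) ≈ 0.0500. With α = 0.02, fail to reject H₀.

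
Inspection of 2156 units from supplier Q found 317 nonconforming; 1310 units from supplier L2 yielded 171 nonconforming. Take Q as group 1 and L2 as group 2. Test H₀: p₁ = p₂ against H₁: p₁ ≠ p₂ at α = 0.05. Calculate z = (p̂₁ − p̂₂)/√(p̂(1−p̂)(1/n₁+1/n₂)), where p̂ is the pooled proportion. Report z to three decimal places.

p̂₁ = 317/2156 ≈ 0.147032, p̂₂ = 171/1310 ≈ 0.130534.
Pooled p̂ = (317+171)/(2156+1310) = 488/3466 = 0.140796.
SE = √(p̂(1−p̂)(1/n₁+1/n₂)) = √(0.140796·0.859204·0.00122718) = √(0.000148455) = 0.012184.
z = (0.147032 − 0.130534)/0.012184 = 0.016498/0.012184 = 1.354.
Two-sided p-value ≈ 2·Φ(−1.354) = 0.1757. With α = 0.05, fail to reject H₀.

z = 1.354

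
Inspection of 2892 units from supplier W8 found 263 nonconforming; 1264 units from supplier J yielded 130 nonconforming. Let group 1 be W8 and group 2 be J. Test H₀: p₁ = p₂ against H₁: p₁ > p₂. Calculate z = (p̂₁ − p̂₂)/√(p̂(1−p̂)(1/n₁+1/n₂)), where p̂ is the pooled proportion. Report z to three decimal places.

z = -1.207

p̂₁ = 263/2892 = 0.09094, p̂₂ = 130/1264 = 0.10285.
Pooled p̂ = (263+130)/(2892+1264) = 393/4156 = 0.09456.
SE = √(0.0856201 × 0.00113692) = 0.00987.
z = (0.09094 − 0.10285)/0.00987 = -0.01191/0.00987 = -1.207.
p-value = P(Z > -1.207) ≈ 0.8863.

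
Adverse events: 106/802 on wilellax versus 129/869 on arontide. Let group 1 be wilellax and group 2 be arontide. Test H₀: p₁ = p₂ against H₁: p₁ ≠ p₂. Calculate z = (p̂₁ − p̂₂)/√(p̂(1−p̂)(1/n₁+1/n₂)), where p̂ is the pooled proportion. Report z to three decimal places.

p̂₁ = 106/802 = 0.132170, p̂₂ = 129/869 = 0.148446.
Pooled p̂ = (106+129)/(802+869) = 235/1671 = 0.140634.
SE = √(p̂(1−p̂)(1/n₁+1/n₂)) = √(0.140634·0.859366·0.00239763) = √(0.000289769) = 0.017023.
z = (0.132170 − 0.148446)/0.017023 = -0.016276/0.017023 = -0.956.
Two-sided p-value ≈ 2·Φ(−0.956) = 0.3390.

z = -0.956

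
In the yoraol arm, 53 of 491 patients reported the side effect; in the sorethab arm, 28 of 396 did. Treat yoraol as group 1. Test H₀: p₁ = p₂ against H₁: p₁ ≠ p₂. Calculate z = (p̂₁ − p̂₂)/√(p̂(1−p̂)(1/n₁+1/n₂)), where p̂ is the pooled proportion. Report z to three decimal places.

z = 1.914

p̂₁ = 53/491 ≈ 0.107943, p̂₂ = 28/396 ≈ 0.070707.
Pooled p̂ = (53+28)/(491+396) = 81/887 = 0.091319.
SE = √(0.0829799 × 0.00456191) = 0.019456.
z = (0.107943 − 0.070707)/0.019456 = 0.037236/0.019456 = 1.914.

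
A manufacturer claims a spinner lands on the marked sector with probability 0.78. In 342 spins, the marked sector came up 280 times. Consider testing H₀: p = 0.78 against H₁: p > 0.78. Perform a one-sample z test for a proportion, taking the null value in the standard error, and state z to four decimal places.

z = 1.7283

p̂ = 280/342 ≈ 0.818713.
Standard error under H₀: √(0.78×0.22/342) = 0.022400.
z = (0.818713 − 0.78)/0.022400 = 0.038713/0.022400 = 1.7283.
p-value = P(Z > 1.728) ≈ 0.0420.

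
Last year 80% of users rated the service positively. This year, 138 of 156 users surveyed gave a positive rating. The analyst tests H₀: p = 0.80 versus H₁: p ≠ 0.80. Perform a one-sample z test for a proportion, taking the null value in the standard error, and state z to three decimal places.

p̂ = 138/156 = 0.88462.
Standard error under H₀: √(0.8×0.2/156) = 0.03203.
z = (0.88462 − 0.8)/0.03203 = 0.08462/0.03203 = 2.642.
Two-sided p-value ≈ 2·Φ(−2.642) = 0.0082.

z = 2.642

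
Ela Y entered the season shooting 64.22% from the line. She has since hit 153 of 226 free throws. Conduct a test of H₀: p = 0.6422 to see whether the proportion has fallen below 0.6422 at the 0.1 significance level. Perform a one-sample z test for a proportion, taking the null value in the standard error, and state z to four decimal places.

z = 1.0911

p̂ = 153/226 = 0.676991.
SE = √(p₀(1−p₀)/n) = √(0.22978/226) = 0.031886.
z = (0.676991 − 0.6422)/0.031886 = 0.034791/0.031886 = 1.0911.
p-value = P(Z < 1.091) ≈ 0.8624. With α = 0.1, fail to reject H₀.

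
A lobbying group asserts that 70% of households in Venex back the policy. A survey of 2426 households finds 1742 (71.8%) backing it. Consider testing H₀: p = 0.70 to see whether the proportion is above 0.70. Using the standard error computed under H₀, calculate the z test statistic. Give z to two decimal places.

z = 1.94

p̂ = 1742/2426 ≈ 0.71805.
Standard error under H₀: √(0.7×0.3/2426) = 0.00930.
z = (0.71805 − 0.7)/0.00930 = 0.01805/0.00930 = 1.94.
p-value = P(Z > 1.941) ≈ 0.0262.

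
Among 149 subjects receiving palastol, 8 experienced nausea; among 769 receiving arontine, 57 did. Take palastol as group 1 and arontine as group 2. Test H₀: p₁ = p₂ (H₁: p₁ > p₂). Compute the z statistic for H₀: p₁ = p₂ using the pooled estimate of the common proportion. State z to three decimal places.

z = -0.890

p̂₁ = 8/149 ≈ 0.05369, p̂₂ = 57/769 ≈ 0.07412.
Pooled p̂ = (8+57)/(149+769) = 65/918 = 0.07081.
SE = √(0.0657926 × 0.0080118) = 0.02296.
z = (0.05369 − 0.07412)/0.02296 = -0.02043/0.02296 = -0.890.
p-value = P(Z > -0.890) ≈ 0.8132.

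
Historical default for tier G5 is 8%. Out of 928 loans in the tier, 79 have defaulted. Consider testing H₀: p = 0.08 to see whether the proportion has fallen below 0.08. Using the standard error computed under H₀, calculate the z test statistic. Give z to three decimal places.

z = 0.576

p̂ = 79/928 = 0.08513.
Standard error under H₀: √(0.08×0.92/928) = 0.00891.
z = (0.08513 − 0.08)/0.00891 = 0.00513/0.00891 = 0.576.
p-value = P(Z < 0.576) ≈ 0.7177.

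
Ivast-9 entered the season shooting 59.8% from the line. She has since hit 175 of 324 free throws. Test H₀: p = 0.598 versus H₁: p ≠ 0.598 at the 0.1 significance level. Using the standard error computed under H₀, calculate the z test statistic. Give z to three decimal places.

z = -2.125

p̂ = 175/324 = 0.54012.
SE = √(p₀(1−p₀)/n) = √(0.2404/324) = 0.02724.
z = (0.54012 − 0.598)/0.02724 = -0.05788/0.02724 = -2.125.
Two-sided p-value ≈ 2·Φ(−2.125) = 0.0336; since p < α = 0.1, reject H₀.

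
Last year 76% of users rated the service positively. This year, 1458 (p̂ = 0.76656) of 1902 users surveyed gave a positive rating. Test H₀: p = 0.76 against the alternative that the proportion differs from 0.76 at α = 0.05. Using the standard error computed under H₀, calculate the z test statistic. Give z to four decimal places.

z = 0.6700

p̂ = 1458/1902 ≈ 0.7665615.
SE = √(p₀(1−p₀)/n) = √(0.1824/1902) = 0.0097928.
z = (0.7665615 − 0.76)/0.0097928 = 0.0065615/0.0097928 = 0.6700.
p-value = 2·P(Z > 0.670) ≈ 0.5028, so at α = 0.05 we fail to reject H₀.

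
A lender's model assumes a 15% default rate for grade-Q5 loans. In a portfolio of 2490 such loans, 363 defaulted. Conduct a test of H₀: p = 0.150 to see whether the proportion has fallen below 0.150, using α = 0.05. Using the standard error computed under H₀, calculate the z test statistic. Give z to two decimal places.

z = -0.59

p̂ = 363/2490 ≈ 0.14578.
Standard error under H₀: √(0.15×0.85/2490) = 0.00716.
z = (0.14578 − 0.15)/0.00716 = -0.00422/0.00716 = -0.59.
p-value = P(Z < -0.589) ≈ 0.2778, so at α = 0.05 we fail to reject H₀.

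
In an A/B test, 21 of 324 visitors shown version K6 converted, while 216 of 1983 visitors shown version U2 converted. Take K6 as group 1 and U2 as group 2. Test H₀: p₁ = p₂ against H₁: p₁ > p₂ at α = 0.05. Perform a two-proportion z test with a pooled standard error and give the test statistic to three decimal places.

p̂₁ = 21/324 ≈ 0.064815, p̂₂ = 216/1983 ≈ 0.108926.
Pooled p̂ = (21+216)/(324+1983) = 237/2307 = 0.102731.
SE = √(0.0921772 × 0.00359071) = 0.018193.
z = (0.064815 − 0.108926)/0.018193 = -0.044111/0.018193 = -2.425.
p-value = P(Z > -2.425) ≈ 0.9923; since p > α = 0.05, fail to reject H₀.

z = -2.425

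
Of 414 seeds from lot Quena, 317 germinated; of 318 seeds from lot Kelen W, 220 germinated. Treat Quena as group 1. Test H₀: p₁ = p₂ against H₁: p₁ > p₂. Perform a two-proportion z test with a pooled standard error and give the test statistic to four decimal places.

p̂₁ = 317/414 ≈ 0.7657005, p̂₂ = 220/318 ≈ 0.6918239.
Pooled p̂ = (317+220)/(414+318) = 537/732 = 0.7336066.
SE = √(p̂(1−p̂)(1/n₁+1/n₂)) = √(0.7336066·0.2663934·0.00556011) = √(0.0010866) = 0.0329636.
z = (0.7657005 − 0.6918239)/0.0329636 = 0.0738766/0.0329636 = 2.2412.
p-value = P(Z > 2.241) ≈ 0.0125.

z = 2.2412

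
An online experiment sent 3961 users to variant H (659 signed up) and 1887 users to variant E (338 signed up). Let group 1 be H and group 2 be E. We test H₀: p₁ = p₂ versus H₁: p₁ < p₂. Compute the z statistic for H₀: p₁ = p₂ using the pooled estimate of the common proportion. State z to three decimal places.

p̂₁ = 659/3961 ≈ 0.16637, p̂₂ = 338/1887 ≈ 0.17912.
Pooled p̂ = (659+338)/(3961+1887) = 997/5848 = 0.17049.
SE = √(0.14142 × 0.000782403) = 0.01052.
z = (0.16637 − 0.17912)/0.01052 = -0.01275/0.01052 = -1.212.
p-value = P(Z < -1.212) ≈ 0.1128.

z = -1.212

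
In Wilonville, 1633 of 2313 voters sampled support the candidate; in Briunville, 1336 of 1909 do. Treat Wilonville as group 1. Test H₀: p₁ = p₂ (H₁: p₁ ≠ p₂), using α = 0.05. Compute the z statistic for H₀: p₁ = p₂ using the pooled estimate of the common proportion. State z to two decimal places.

z = 0.44

p̂₁ = 1633/2313 ≈ 0.7060, p̂₂ = 1336/1909 ≈ 0.6998.
Pooled p̂ = (1633+1336)/(2313+1909) = 2969/4222 = 0.7032.
SE = √(0.208701 × 0.000956173) = 0.0141.
z = (0.7060 − 0.6998)/0.0141 = 0.0062/0.0141 = 0.44.
Two-sided p-value ≈ 2·Φ(−0.437) = 0.6624, so at α = 0.05 we fail to reject H₀.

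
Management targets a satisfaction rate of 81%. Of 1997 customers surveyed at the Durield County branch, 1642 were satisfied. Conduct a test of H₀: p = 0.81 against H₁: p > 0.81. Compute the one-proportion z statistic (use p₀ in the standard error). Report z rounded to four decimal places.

p̂ = 1642/1997 ≈ 0.8222334.
SE = √(p₀(1−p₀)/n) = √(0.1539/1997) = 0.0087787.
z = (0.8222334 − 0.81)/0.0087787 = 0.0122334/0.0087787 = 1.3935.
p-value = P(Z > 1.394) ≈ 0.0817.

z = 1.3935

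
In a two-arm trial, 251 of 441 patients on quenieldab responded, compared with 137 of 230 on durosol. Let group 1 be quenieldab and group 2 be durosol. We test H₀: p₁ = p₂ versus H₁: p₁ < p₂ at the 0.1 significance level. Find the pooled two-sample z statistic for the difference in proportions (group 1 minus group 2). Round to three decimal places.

z = -0.660

p̂₁ = 251/441 ≈ 0.569161, p̂₂ = 137/230 ≈ 0.595652.
Pooled p̂ = (251+137)/(441+230) = 388/671 = 0.578241.
SE = √(0.243878 × 0.0066154) = 0.040167.
z = (0.569161 − 0.595652)/0.040167 = -0.026491/0.040167 = -0.660.
p-value = P(Z < -0.660) ≈ 0.2548. With α = 0.1, fail to reject H₀.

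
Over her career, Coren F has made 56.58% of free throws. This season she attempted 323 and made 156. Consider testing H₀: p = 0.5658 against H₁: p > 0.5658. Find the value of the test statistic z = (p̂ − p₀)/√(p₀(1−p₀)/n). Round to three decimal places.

z = -3.003

p̂ = 156/323 ≈ 0.48297.
Under H₀, SE = √(0.5658·0.4342/323) = √(0.000760589) = 0.02758.
z = (0.48297 − 0.5658)/0.02758 = -0.08283/0.02758 = -3.003.
p-value = P(Z > -3.003) ≈ 0.9987.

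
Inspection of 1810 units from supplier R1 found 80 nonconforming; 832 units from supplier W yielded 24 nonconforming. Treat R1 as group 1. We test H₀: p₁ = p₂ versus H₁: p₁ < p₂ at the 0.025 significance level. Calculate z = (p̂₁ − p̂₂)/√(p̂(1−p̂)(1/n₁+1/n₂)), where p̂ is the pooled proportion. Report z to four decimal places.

z = 1.8849

p̂₁ = 80/1810 ≈ 0.0441989, p̂₂ = 24/832 ≈ 0.0288462.
Pooled p̂ = (80+24)/(1810+832) = 104/2642 = 0.0393641.
SE = √(p̂(1−p̂)(1/n₁+1/n₂)) = √(0.0393641·0.9606359·0.00175441) = √(6.63423e-05) = 0.0081451.
z = (0.0441989 − 0.0288462)/0.0081451 = 0.0153527/0.0081451 = 1.8849.
p-value = P(Z < 1.885) ≈ 0.9703; since p > α = 0.025, fail to reject H₀.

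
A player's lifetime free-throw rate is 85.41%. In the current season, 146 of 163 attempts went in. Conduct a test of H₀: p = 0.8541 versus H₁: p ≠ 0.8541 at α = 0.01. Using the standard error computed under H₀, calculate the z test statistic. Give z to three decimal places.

p̂ = 146/163 = 0.89571.
Under H₀, SE = √(0.8541·0.1459/163) = √(0.000764498) = 0.02765.
z = (0.89571 − 0.8541)/0.02765 = 0.04161/0.02765 = 1.505.
Two-sided p-value ≈ 2·Φ(−1.505) = 0.1324. With α = 0.01, fail to reject H₀.

z = 1.505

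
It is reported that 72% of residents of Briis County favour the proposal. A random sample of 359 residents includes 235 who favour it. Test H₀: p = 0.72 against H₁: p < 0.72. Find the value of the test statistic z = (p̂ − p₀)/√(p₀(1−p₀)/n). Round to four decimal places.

z = -2.7600

p̂ = 235/359 ≈ 0.654596.
Under H₀, SE = √(0.72·0.28/359) = √(0.00056156) = 0.023697.
z = (0.654596 − 0.72)/0.023697 = -0.065404/0.023697 = -2.7600.
p-value = P(Z < -2.760) ≈ 0.0029.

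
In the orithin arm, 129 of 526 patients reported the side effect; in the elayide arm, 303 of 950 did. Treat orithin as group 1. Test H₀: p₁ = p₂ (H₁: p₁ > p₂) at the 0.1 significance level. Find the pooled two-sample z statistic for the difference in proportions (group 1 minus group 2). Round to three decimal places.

z = -2.980

p̂₁ = 129/526 = 0.24525, p̂₂ = 303/950 = 0.31895.
Pooled p̂ = (129+303)/(526+950) = 432/1476 = 0.29268.
SE = √(0.20702 × 0.00295377) = 0.02473.
z = (0.24525 − 0.31895)/0.02473 = -0.07370/0.02473 = -2.980.
p-value = P(Z > -2.980) ≈ 0.9986, so at α = 0.1 we fail to reject H₀.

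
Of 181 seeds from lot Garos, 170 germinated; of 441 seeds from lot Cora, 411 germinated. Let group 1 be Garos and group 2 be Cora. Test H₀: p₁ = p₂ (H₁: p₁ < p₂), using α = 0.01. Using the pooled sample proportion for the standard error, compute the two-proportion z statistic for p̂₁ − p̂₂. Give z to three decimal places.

z = 0.331

p̂₁ = 170/181 = 0.939227, p̂₂ = 411/441 = 0.931973.
Pooled p̂ = (170+411)/(181+441) = 581/622 = 0.934084.
SE = √(p̂(1−p̂)(1/n₁+1/n₂)) = √(0.934084·0.065916·0.00779244) = √(0.000479791) = 0.021904.
z = (0.939227 − 0.931973)/0.021904 = 0.007254/0.021904 = 0.331.
p-value = P(Z < 0.331) ≈ 0.6297. With α = 0.01, fail to reject H₀.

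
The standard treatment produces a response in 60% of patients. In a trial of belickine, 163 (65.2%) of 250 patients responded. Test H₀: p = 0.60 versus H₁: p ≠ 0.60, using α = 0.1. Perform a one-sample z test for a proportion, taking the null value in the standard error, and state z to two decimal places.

p̂ = 163/250 = 0.6520.
SE = √(p₀(1−p₀)/n) = √(0.24/250) = 0.0310.
z = (0.6520 − 0.6)/0.0310 = 0.0520/0.0310 = 1.68.
p-value = 2·P(Z > 1.678) ≈ 0.0933, so at α = 0.1 we reject H₀.

z = 1.68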